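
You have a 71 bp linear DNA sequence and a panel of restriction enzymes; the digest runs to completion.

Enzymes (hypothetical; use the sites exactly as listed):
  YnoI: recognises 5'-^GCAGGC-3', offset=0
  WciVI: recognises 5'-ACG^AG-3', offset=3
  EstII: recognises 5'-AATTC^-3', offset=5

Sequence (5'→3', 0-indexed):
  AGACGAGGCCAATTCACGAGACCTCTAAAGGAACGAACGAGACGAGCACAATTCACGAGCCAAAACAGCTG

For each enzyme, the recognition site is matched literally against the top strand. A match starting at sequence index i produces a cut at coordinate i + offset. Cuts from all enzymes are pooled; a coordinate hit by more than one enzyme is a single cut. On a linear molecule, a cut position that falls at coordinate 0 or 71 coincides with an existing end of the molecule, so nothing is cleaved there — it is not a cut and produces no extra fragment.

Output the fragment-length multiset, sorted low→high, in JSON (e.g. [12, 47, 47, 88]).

Site scan:
  YnoI (GCAGGC, off=0): no sites
  WciVI ACGAG/3: at [2, 15, 36, 41, 54] ⇒ [5, 18, 39, 44, 57]
  EstII AATTC/5: at [10, 49] ⇒ [15, 54]

All cut coordinates (distinct, sorted): [5, 15, 18, 39, 44, 54, 57]

Fragment lengths:
  [0,5): 5 bp
  [5,15): 10 bp
  [15,18): 3 bp
  [18,39): 21 bp
  [39,44): 5 bp
  [44,54): 10 bp
  [54,57): 3 bp
  [57,71): 14 bp

[3,3,5,5,10,10,14,21]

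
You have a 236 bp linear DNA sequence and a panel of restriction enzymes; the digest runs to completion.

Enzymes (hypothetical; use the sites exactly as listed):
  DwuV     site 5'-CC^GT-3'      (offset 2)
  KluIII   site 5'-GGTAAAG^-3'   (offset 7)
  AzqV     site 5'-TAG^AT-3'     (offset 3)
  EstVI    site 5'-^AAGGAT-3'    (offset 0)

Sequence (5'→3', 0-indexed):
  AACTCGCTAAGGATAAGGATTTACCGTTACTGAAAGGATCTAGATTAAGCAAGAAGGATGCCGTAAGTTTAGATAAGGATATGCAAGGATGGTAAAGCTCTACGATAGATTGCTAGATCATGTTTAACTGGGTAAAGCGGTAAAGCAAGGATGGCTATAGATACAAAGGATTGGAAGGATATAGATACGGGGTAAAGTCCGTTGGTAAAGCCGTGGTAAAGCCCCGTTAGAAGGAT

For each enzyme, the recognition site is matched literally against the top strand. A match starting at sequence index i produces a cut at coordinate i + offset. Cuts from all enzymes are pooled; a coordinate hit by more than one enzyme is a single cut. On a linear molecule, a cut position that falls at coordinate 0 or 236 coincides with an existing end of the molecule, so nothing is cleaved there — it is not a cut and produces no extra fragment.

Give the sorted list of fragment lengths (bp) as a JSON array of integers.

Site scan:
  DwuV (CCGT, off=2): starts [23, 60, 198, 210, 223] → cuts [25, 62, 200, 212, 225]
  KluIII (GGTAAAG, off=7): starts [90, 130, 138, 190, 203, 214] → cuts [97, 137, 145, 197, 210, 221]
  AzqV (TAGAT, off=3): starts [40, 69, 105, 113, 157, 181] → cuts [43, 72, 108, 116, 160, 184]
  EstVI (AAGGAT, off=0): starts [8, 14, 33, 53, 74, 84, 146, 165, 174, 230] → cuts [8, 14, 33, 53, 74, 84, 146, 165, 174, 230]

All cut coordinates (distinct, sorted): [8, 14, 25, 33, 43, 53, 62, 72, 74, 84, 97, 108, 116, 137, 145, 146, 160, 165, 174, 184, 197, 200, 210, 212, 221, 225, 230]

Fragment lengths:
  [0,8): 8 bp
  [8,14): 6 bp
  [14,25): 11 bp
  [25,33): 8 bp
  [33,43): 10 bp
  [43,53): 10 bp
  [53,62): 9 bp
  [62,72): 10 bp
  [72,74): 2 bp
  [74,84): 10 bp
  [84,97): 13 bp
  [97,108): 11 bp
  [108,116): 8 bp
  [116,137): 21 bp
  [137,145): 8 bp
  [145,146): 1 bp
  [146,160): 14 bp
  [160,165): 5 bp
  [165,174): 9 bp
  [174,184): 10 bp
  [184,197): 13 bp
  [197,200): 3 bp
  [200,210): 10 bp
  [210,212): 2 bp
  [212,221): 9 bp
  [221,225): 4 bp
  [225,230): 5 bp
  [230,236): 6 bp

[1,2,2,3,4,5,5,6,6,8,8,8,8,9,9,9,10,10,10,10,10,10,11,11,13,13,14,21]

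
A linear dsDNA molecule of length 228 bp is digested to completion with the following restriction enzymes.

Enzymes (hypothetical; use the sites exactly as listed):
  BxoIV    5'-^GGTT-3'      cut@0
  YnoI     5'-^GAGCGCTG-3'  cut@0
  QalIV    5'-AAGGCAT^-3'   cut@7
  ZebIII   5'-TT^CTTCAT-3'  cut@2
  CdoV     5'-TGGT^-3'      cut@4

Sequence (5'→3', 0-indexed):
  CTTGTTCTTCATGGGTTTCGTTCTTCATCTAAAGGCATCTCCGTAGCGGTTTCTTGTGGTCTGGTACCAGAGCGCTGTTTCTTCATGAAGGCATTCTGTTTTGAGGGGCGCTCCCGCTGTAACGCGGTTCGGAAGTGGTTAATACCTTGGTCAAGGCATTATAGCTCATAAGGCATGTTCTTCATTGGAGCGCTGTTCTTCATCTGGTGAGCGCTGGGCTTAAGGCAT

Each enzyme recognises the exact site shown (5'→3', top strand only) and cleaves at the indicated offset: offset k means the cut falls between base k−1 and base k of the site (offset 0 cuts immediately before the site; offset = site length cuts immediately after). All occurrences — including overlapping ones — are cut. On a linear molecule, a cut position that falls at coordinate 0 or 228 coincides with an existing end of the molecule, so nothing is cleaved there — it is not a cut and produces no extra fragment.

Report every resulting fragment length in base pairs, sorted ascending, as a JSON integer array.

[3,3,4,5,6,7,8,8,9,9,10,11,11,11,12,13,14,16,17,20,31]

Site scan:
  BxoIV GGTT/0: at [13, 47, 125, 136] ⇒ [13, 47, 125, 136]
  YnoI GAGCGCTG/0: at [69, 187, 208] ⇒ [69, 187, 208]
  QalIV AAGGCAT/7: at [31, 87, 152, 169, 221] ⇒ [38, 94, 159, 176] (position 228 is a terminus of the linear molecule — no cut)
  ZebIII TTCTTCAT/2: at [4, 20, 78, 177, 195] ⇒ [6, 22, 80, 179, 197]
  CdoV TGGT/4: at [56, 61, 135, 147, 204] ⇒ [60, 65, 139, 151, 208]

All cut coordinates (distinct, sorted): [6, 13, 22, 38, 47, 60, 65, 69, 80, 94, 125, 136, 139, 151, 159, 176, 179, 187, 197, 208]

Fragments:
  [0,6): 6 bp
  [6,13): 7 bp
  [13,22): 9 bp
  [22,38): 16 bp
  [38,47): 9 bp
  [47,60): 13 bp
  [60,65): 5 bp
  [65,69): 4 bp
  [69,80): 11 bp
  [80,94): 14 bp
  [94,125): 31 bp
  [125,136): 11 bp
  [136,139): 3 bp
  [139,151): 12 bp
  [151,159): 8 bp
  [159,176): 17 bp
  [176,179): 3 bp
  [179,187): 8 bp
  [187,197): 10 bp
  [197,208): 11 bp
  [208,228): 20 bp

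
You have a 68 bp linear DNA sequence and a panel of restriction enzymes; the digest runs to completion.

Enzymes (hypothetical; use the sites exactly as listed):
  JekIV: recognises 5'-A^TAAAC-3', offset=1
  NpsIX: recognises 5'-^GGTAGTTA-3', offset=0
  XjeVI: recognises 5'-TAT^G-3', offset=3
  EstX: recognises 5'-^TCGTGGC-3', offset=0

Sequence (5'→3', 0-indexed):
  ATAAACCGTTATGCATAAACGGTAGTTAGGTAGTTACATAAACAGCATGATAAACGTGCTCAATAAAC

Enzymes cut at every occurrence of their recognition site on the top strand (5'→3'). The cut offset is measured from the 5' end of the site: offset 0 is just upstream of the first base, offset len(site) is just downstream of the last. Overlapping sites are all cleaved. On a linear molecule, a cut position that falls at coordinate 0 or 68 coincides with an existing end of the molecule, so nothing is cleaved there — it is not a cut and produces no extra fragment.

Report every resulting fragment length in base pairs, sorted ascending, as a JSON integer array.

Site scan:
  JekIV (ATAAAC, off=1): starts [0, 14, 37, 49, 62] → cuts [1, 15, 38, 50, 63]
  NpsIX (GGTAGTTA, off=0): starts [20, 28] → cuts [20, 28]
  XjeVI (TATG, off=3): starts [9] → cuts [12]
  EstX (TCGTGGC, off=0): no sites

Pooled cuts: [1, 12, 15, 20, 28, 38, 50, 63]

Fragment lengths:
  [0,1): 1 bp
  [1,12): 11 bp
  [12,15): 3 bp
  [15,20): 5 bp
  [20,28): 8 bp
  [28,38): 10 bp
  [38,50): 12 bp
  [50,63): 13 bp
  [63,68): 5 bp

[1,3,5,5,8,10,11,12,13]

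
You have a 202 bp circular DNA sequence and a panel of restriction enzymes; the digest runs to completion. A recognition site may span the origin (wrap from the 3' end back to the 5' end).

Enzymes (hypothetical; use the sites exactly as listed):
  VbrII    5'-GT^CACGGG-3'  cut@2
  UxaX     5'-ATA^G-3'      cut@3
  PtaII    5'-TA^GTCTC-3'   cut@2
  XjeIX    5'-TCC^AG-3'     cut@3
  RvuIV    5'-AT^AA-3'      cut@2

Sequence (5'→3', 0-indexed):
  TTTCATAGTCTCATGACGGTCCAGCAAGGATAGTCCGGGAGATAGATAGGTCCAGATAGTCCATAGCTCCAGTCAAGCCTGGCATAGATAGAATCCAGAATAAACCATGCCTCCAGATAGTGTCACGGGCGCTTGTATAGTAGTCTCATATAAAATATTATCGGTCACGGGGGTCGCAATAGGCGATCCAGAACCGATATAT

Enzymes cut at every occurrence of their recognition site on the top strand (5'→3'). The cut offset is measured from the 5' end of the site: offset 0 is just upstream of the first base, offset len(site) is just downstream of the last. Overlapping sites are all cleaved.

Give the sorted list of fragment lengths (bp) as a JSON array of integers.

Per-enzyme occurrences:
  VbrII GTCACGGG/2: at [121, 163] ⇒ [123, 165]
  UxaX ATAG/3: at [4, 29, 41, 45, 55, 62, 83, 87, 116, 136, 178] ⇒ [7, 32, 44, 48, 58, 65, 86, 90, 119, 139, 181]
  PtaII TAGTCTC/2: at [5, 140] ⇒ [7, 142]
  XjeIX TCCAG/3: at [19, 50, 67, 93, 111, 186] ⇒ [22, 53, 70, 96, 114, 189]
  RvuIV ATAA/2: at [99, 149] ⇒ [101, 151]

Pooled cuts: [7, 22, 32, 44, 48, 53, 58, 65, 70, 86, 90, 96, 101, 114, 119, 123, 139, 142, 151, 165, 181, 189]

Fragment lengths:
  7→22: 15 bp
  22→32: 10 bp
  32→44: 12 bp
  44→48: 4 bp
  48→53: 5 bp
  53→58: 5 bp
  58→65: 7 bp
  65→70: 5 bp
  70→86: 16 bp
  86→90: 4 bp
  90→96: 6 bp
  96→101: 5 bp
  101→114: 13 bp
  114→119: 5 bp
  119→123: 4 bp
  123→139: 16 bp
  139→142: 3 bp
  142→151: 9 bp
  151→165: 14 bp
  165→181: 16 bp
  181→189: 8 bp
  189→7 (wrap): 202-189+7 = 20 bp

[3,4,4,4,5,5,5,5,5,6,7,8,9,10,12,13,14,15,16,16,16,20]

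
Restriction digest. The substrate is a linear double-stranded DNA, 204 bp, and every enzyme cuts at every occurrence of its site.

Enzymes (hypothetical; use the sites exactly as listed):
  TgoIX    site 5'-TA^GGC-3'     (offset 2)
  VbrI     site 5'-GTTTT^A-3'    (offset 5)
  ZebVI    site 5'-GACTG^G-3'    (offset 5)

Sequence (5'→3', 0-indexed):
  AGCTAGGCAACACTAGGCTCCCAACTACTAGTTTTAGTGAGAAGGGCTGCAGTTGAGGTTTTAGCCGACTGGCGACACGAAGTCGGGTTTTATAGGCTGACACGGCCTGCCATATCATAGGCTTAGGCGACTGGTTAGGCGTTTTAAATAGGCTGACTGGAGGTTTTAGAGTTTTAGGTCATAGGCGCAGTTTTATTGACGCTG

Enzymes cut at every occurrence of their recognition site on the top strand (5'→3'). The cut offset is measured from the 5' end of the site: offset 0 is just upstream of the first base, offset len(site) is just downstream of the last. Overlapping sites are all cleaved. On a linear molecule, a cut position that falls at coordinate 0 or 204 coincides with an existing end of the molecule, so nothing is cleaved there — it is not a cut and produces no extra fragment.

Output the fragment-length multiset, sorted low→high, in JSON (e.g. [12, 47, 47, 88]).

Site scan:
  TgoIX TAGGC/2: at [3, 13, 92, 117, 123, 135, 148, 181] ⇒ [5, 15, 94, 119, 125, 137, 150, 183]
  VbrI GTTTTA/5: at [30, 57, 86, 140, 162, 170, 189] ⇒ [35, 62, 91, 145, 167, 175, 194]
  ZebVI GACTGG/5: at [66, 128, 154] ⇒ [71, 133, 159]

Pooled cuts: [5, 15, 35, 62, 71, 91, 94, 119, 125, 133, 137, 145, 150, 159, 167, 175, 183, 194]

Fragments:
  [0,5): 5 bp
  [5,15): 10 bp
  [15,35): 20 bp
  [35,62): 27 bp
  [62,71): 9 bp
  [71,91): 20 bp
  [91,94): 3 bp
  [94,119): 25 bp
  [119,125): 6 bp
  [125,133): 8 bp
  [133,137): 4 bp
  [137,145): 8 bp
  [145,150): 5 bp
  [150,159): 9 bp
  [159,167): 8 bp
  [167,175): 8 bp
  [175,183): 8 bp
  [183,194): 11 bp
  [194,204): 10 bp

[3,4,5,5,6,8,8,8,8,8,9,9,10,10,11,20,20,25,27]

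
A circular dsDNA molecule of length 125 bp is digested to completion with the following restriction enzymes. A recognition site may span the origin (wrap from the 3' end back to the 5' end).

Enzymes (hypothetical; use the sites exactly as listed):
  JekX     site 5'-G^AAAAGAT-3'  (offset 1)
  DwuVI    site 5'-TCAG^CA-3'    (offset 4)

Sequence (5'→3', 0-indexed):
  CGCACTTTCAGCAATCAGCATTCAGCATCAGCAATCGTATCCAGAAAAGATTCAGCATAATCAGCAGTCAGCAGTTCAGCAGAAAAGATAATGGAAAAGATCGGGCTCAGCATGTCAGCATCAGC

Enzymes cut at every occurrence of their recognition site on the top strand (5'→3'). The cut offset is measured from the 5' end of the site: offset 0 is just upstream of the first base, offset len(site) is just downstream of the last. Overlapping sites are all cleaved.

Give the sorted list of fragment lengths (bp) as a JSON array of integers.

[3,6,7,7,7,8,8,9,11,12,13,16,18]

Site scan:
  JekX (GAAAAGAT, off=1): starts [43, 81, 93] → cuts [44, 82, 94]
  DwuVI (TCAGCA, off=4): starts [7, 14, 21, 27, 51, 60, 67, 75, 106, 114] → cuts [11, 18, 25, 31, 55, 64, 71, 79, 110, 118]

Pooled cuts: [11, 18, 25, 31, 44, 55, 64, 71, 79, 82, 94, 110, 118]

Fragments:
  11→18: 7 bp
  18→25: 7 bp
  25→31: 6 bp
  31→44: 13 bp
  44→55: 11 bp
  55→64: 9 bp
  64→71: 7 bp
  71→79: 8 bp
  79→82: 3 bp
  82→94: 12 bp
  94→110: 16 bp
  110→118: 8 bp
  118→11 (wrap): 125-118+11 = 18 bp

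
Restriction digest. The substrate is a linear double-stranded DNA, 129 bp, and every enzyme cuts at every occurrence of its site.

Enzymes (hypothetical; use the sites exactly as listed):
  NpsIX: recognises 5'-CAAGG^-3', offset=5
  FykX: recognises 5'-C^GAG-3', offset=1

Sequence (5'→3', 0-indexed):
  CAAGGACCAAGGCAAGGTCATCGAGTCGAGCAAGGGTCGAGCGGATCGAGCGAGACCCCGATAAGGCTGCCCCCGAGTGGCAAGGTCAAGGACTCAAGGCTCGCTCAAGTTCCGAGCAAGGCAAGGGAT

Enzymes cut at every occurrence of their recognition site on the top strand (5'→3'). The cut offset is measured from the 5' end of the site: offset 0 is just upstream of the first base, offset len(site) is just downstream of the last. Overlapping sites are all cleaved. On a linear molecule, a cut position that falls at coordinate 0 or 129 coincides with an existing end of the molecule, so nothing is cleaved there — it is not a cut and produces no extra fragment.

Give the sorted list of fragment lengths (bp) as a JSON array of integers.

[3,3,4,5,5,5,5,5,6,7,8,8,8,9,11,14,23]

Scan for sites:
  NpsIX CAAGG/5: at [0, 7, 12, 30, 80, 86, 94, 116, 121] ⇒ [5, 12, 17, 35, 85, 91, 99, 121, 126]
  FykX CGAG/1: at [21, 26, 37, 46, 50, 73, 112] ⇒ [22, 27, 38, 47, 51, 74, 113]

All cut coordinates (distinct, sorted): [5, 12, 17, 22, 27, 35, 38, 47, 51, 74, 85, 91, 99, 113, 121, 126]

Fragment lengths:
  [0,5): 5 bp
  [5,12): 7 bp
  [12,17): 5 bp
  [17,22): 5 bp
  [22,27): 5 bp
  [27,35): 8 bp
  [35,38): 3 bp
  [38,47): 9 bp
  [47,51): 4 bp
  [51,74): 23 bp
  [74,85): 11 bp
  [85,91): 6 bp
  [91,99): 8 bp
  [99,113): 14 bp
  [113,121): 8 bp
  [121,126): 5 bp
  [126,129): 3 bp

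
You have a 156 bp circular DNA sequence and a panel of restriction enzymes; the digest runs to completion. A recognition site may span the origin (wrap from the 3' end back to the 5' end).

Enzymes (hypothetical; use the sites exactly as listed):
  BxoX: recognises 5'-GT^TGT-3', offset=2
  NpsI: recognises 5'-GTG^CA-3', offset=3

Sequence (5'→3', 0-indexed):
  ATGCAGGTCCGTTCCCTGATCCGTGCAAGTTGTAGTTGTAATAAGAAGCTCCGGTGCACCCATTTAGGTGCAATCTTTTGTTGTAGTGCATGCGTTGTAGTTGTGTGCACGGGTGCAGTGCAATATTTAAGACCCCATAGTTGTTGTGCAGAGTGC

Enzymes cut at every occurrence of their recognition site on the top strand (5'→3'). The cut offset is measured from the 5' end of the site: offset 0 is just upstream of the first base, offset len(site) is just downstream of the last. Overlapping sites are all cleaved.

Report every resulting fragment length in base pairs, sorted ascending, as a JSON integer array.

[3,4,5,5,6,6,6,7,7,7,8,11,14,20,21,26]

Scan for sites:
  BxoX GTTGT/2: at [28, 34, 79, 93, 99, 139, 142] ⇒ [30, 36, 81, 95, 101, 141, 144]
  NpsI GTGCA/3: at [22, 53, 67, 85, 104, 112, 117, 145, 152] ⇒ [25, 56, 70, 88, 107, 115, 120, 148, 155]

Pooled cuts: [25, 30, 36, 56, 70, 81, 88, 95, 101, 107, 115, 120, 141, 144, 148, 155]

Fragment lengths:
  25→30: 5 bp
  30→36: 6 bp
  36→56: 20 bp
  56→70: 14 bp
  70→81: 11 bp
  81→88: 7 bp
  88→95: 7 bp
  95→101: 6 bp
  101→107: 6 bp
  107→115: 8 bp
  115→120: 5 bp
  120→141: 21 bp
  141→144: 3 bp
  144→148: 4 bp
  148→155: 7 bp
  155→25 (wrap): 156-155+25 = 26 bp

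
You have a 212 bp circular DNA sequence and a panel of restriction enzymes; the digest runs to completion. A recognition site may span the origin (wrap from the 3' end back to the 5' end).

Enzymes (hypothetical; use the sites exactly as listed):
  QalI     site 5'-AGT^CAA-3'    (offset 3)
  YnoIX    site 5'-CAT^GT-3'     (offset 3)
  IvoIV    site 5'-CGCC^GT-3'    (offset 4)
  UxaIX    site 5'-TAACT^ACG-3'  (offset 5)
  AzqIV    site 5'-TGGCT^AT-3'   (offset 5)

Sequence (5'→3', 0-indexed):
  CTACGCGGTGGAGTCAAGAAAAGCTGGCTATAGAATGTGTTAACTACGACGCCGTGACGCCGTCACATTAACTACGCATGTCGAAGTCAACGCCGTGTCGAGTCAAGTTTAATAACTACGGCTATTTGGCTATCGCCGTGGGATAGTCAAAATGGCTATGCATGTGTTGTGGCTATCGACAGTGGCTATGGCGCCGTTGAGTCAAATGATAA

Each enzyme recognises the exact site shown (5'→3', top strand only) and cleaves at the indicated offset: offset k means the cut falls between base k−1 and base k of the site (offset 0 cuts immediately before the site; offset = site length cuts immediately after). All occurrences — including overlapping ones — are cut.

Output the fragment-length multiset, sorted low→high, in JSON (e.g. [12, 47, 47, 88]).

[6,6,6,7,7,8,8,8,8,9,10,10,11,12,12,12,13,14,14,15,16]

Scan for sites:
  QalI (AGTCAA, off=3): starts [11, 84, 100, 144, 199] → cuts [14, 87, 103, 147, 202]
  YnoIX (CATGT, off=3): starts [76, 160] → cuts [79, 163]
  IvoIV (CGCCGT, off=4): starts [49, 57, 90, 133, 191] → cuts [53, 61, 94, 137, 195]
  UxaIX (TAACTACG, off=5): starts [40, 68, 112, 209] → cuts [2, 45, 73, 117]
  AzqIV (TGGCTAT, off=5): starts [24, 126, 152, 169, 182] → cuts [29, 131, 157, 174, 187]

All cut coordinates (distinct, sorted): [2, 14, 29, 45, 53, 61, 73, 79, 87, 94, 103, 117, 131, 137, 147, 157, 163, 174, 187, 195, 202]

Fragments:
  2→14: 12 bp
  14→29: 15 bp
  29→45: 16 bp
  45→53: 8 bp
  53→61: 8 bp
  61→73: 12 bp
  73→79: 6 bp
  79→87: 8 bp
  87→94: 7 bp
  94→103: 9 bp
  103→117: 14 bp
  117→131: 14 bp
  131→137: 6 bp
  137→147: 10 bp
  147→157: 10 bp
  157→163: 6 bp
  163→174: 11 bp
  174→187: 13 bp
  187→195: 8 bp
  195→202: 7 bp
  202→2 (wrap): 212-202+2 = 12 bp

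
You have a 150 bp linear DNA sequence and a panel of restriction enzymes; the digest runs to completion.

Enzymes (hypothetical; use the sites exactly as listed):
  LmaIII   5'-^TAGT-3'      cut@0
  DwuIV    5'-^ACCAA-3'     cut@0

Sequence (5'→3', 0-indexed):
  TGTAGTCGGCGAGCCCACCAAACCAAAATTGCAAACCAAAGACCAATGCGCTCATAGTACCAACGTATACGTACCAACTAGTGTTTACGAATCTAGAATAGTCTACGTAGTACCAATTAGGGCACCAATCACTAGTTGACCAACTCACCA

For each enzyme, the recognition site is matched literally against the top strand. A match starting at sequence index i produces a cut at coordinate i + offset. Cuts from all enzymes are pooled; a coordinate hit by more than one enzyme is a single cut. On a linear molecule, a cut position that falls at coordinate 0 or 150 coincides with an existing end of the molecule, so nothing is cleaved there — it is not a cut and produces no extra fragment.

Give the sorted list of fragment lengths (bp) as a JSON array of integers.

Per-enzyme occurrences:
  LmaIII TAGT/0: at [2, 54, 78, 98, 107, 132] ⇒ [2, 54, 78, 98, 107, 132]
  DwuIV ACCAA/0: at [16, 21, 34, 41, 58, 72, 111, 123, 138] ⇒ [16, 21, 34, 41, 58, 72, 111, 123, 138]

All cut coordinates (distinct, sorted): [2, 16, 21, 34, 41, 54, 58, 72, 78, 98, 107, 111, 123, 132, 138]

Fragment lengths:
  [0,2): 2 bp
  [2,16): 14 bp
  [16,21): 5 bp
  [21,34): 13 bp
  [34,41): 7 bp
  [41,54): 13 bp
  [54,58): 4 bp
  [58,72): 14 bp
  [72,78): 6 bp
  [78,98): 20 bp
  [98,107): 9 bp
  [107,111): 4 bp
  [111,123): 12 bp
  [123,132): 9 bp
  [132,138): 6 bp
  [138,150): 12 bp

[2,4,4,5,6,6,7,9,9,12,12,13,13,14,14,20]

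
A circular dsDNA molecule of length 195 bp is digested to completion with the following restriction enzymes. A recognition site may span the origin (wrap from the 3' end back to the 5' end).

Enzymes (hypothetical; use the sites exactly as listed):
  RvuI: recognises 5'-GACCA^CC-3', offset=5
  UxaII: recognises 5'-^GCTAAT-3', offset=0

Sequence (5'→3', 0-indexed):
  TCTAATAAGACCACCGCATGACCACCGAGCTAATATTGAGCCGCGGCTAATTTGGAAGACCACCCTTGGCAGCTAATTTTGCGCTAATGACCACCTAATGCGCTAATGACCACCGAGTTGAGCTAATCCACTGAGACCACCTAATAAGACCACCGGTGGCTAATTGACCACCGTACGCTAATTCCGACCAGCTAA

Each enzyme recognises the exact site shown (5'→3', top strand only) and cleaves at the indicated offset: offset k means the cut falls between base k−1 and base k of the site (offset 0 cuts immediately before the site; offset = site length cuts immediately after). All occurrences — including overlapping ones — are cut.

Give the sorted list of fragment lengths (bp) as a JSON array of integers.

[4,6,6,8,9,9,11,11,11,11,12,13,14,17,17,18,18]

Site scan:
  RvuI GACCACC/5: at [8, 19, 57, 88, 107, 134, 147, 165] ⇒ [13, 24, 62, 93, 112, 139, 152, 170]
  UxaII GCTAAT/0: at [28, 45, 71, 82, 101, 121, 158, 176, 190] ⇒ [28, 45, 71, 82, 101, 121, 158, 176, 190]

Pooled cuts: [13, 24, 28, 45, 62, 71, 82, 93, 101, 112, 121, 139, 152, 158, 170, 176, 190]

Fragments:
  13→24: 11 bp
  24→28: 4 bp
  28→45: 17 bp
  45→62: 17 bp
  62→71: 9 bp
  71→82: 11 bp
  82→93: 11 bp
  93→101: 8 bp
  101→112: 11 bp
  112→121: 9 bp
  121→139: 18 bp
  139→152: 13 bp
  152→158: 6 bp
  158→170: 12 bp
  170→176: 6 bp
  176→190: 14 bp
  190→13 (wrap): 195-190+13 = 18 bp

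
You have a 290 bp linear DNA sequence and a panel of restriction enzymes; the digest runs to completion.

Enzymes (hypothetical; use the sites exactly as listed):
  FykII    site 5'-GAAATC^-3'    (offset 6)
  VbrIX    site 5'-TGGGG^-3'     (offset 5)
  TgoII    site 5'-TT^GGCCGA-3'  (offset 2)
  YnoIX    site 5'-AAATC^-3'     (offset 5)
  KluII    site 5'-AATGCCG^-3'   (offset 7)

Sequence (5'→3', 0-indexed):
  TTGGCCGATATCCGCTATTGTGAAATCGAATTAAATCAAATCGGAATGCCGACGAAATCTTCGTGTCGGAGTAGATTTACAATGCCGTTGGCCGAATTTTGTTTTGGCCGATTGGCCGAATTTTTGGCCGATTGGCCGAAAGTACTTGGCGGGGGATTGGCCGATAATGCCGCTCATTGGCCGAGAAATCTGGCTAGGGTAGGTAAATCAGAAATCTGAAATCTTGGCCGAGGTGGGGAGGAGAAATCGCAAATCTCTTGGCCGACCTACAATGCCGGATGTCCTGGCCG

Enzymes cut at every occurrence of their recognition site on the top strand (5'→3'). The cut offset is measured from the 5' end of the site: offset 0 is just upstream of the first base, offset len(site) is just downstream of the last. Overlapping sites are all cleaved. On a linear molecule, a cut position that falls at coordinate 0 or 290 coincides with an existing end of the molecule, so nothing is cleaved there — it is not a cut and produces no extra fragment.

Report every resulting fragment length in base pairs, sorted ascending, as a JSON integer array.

[2,2,2,4,5,6,7,7,7,8,8,8,9,10,10,12,12,13,13,14,16,18,19,25,25,28]

Site scan:
  FykII (GAAATC, off=6): starts [21, 53, 184, 210, 217, 242] → cuts [27, 59, 190, 216, 223, 248]
  VbrIX (TGGGG, off=5): starts [233] → cuts [238]
  TgoII (TTGGCCGA, off=2): starts [0, 87, 103, 111, 123, 131, 156, 176, 223, 257] → cuts [2, 89, 105, 113, 125, 133, 158, 178, 225, 259]
  YnoIX (AAATC, off=5): starts [22, 32, 37, 54, 185, 204, 211, 218, 243, 250] → cuts [27, 37, 42, 59, 190, 209, 216, 223, 248, 255]
  KluII (AATGCCG, off=7): starts [44, 80, 165, 270] → cuts [51, 87, 172, 277]

Pooled cuts: [2, 27, 37, 42, 51, 59, 87, 89, 105, 113, 125, 133, 158, 172, 178, 190, 209, 216, 223, 225, 238, 248, 255, 259, 277]

Fragments:
  [0,2): 2 bp
  [2,27): 25 bp
  [27,37): 10 bp
  [37,42): 5 bp
  [42,51): 9 bp
  [51,59): 8 bp
  [59,87): 28 bp
  [87,89): 2 bp
  [89,105): 16 bp
  [105,113): 8 bp
  [113,125): 12 bp
  [125,133): 8 bp
  [133,158): 25 bp
  [158,172): 14 bp
  [172,178): 6 bp
  [178,190): 12 bp
  [190,209): 19 bp
  [209,216): 7 bp
  [216,223): 7 bp
  [223,225): 2 bp
  [225,238): 13 bp
  [238,248): 10 bp
  [248,255): 7 bp
  [255,259): 4 bp
  [259,277): 18 bp
  [277,290): 13 bp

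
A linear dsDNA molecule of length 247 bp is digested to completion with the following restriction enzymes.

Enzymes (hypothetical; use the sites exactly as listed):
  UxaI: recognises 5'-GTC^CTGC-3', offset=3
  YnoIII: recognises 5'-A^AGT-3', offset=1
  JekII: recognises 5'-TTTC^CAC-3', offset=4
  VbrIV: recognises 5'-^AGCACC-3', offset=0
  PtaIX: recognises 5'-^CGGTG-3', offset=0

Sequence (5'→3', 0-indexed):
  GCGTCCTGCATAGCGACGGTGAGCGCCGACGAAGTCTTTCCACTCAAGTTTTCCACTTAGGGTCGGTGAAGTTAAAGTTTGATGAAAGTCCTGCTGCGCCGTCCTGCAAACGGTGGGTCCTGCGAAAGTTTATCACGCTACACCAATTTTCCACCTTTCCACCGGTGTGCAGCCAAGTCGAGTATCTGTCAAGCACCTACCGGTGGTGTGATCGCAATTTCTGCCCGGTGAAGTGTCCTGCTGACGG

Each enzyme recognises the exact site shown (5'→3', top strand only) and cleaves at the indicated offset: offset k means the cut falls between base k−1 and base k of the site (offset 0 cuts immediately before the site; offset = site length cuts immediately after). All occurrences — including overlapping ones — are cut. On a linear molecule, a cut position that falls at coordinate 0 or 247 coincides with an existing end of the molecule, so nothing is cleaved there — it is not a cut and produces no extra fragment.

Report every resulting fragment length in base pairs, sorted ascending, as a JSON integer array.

[3,4,5,6,6,6,6,6,7,7,7,8,8,9,9,10,10,11,11,13,13,16,16,25,25]

Site scan:
  UxaI (GTCCTGC, off=3): starts [2, 87, 100, 116, 234] → cuts [5, 90, 103, 119, 237]
  YnoIII (AAGT, off=1): starts [31, 45, 68, 74, 85, 125, 174, 230] → cuts [32, 46, 69, 75, 86, 126, 175, 231]
  JekII (TTTCCAC, off=4): starts [36, 49, 147, 155] → cuts [40, 53, 151, 159]
  VbrIV (AGCACC, off=0): starts [191] → cuts [191]
  PtaIX (CGGTG, off=0): starts [16, 63, 110, 162, 200, 225] → cuts [16, 63, 110, 162, 200, 225]

Pooled cuts: [5, 16, 32, 40, 46, 53, 63, 69, 75, 86, 90, 103, 110, 119, 126, 151, 159, 162, 175, 191, 200, 225, 231, 237]

Fragments:
  [0,5): 5 bp
  [5,16): 11 bp
  [16,32): 16 bp
  [32,40): 8 bp
  [40,46): 6 bp
  [46,53): 7 bp
  [53,63): 10 bp
  [63,69): 6 bp
  [69,75): 6 bp
  [75,86): 11 bp
  [86,90): 4 bp
  [90,103): 13 bp
  [103,110): 7 bp
  [110,119): 9 bp
  [119,126): 7 bp
  [126,151): 25 bp
  [151,159): 8 bp
  [159,162): 3 bp
  [162,175): 13 bp
  [175,191): 16 bp
  [191,200): 9 bp
  [200,225): 25 bp
  [225,231): 6 bp
  [231,237): 6 bp
  [237,247): 10 bp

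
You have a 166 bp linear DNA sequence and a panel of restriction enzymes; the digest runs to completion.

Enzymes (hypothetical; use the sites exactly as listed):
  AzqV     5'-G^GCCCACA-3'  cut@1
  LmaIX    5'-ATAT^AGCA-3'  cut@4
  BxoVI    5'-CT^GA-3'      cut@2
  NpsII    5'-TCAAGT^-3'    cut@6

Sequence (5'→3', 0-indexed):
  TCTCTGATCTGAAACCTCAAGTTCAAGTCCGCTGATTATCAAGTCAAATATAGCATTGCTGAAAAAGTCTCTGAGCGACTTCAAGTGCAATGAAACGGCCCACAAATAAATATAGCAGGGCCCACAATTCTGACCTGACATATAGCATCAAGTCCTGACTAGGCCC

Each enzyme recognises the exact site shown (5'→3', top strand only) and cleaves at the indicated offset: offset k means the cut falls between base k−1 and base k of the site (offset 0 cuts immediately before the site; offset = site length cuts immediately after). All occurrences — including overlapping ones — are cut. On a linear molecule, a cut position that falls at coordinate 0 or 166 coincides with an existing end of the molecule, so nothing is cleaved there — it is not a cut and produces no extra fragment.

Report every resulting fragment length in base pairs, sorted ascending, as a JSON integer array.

[3,5,5,5,5,6,6,7,7,9,10,10,11,11,12,12,12,14,16]

Per-enzyme occurrences:
  AzqV GGCCCACA/1: at [96, 118] ⇒ [97, 119]
  LmaIX ATATAGCA/4: at [47, 109, 139] ⇒ [51, 113, 143]
  BxoVI CTGA/2: at [3, 8, 31, 58, 70, 129, 134, 154] ⇒ [5, 10, 33, 60, 72, 131, 136, 156]
  NpsII TCAAGT/6: at [16, 22, 38, 80, 147] ⇒ [22, 28, 44, 86, 153]

All cut coordinates (distinct, sorted): [5, 10, 22, 28, 33, 44, 51, 60, 72, 86, 97, 113, 119, 131, 136, 143, 153, 156]

Fragments:
  [0,5): 5 bp
  [5,10): 5 bp
  [10,22): 12 bp
  [22,28): 6 bp
  [28,33): 5 bp
  [33,44): 11 bp
  [44,51): 7 bp
  [51,60): 9 bp
  [60,72): 12 bp
  [72,86): 14 bp
  [86,97): 11 bp
  [97,113): 16 bp
  [113,119): 6 bp
  [119,131): 12 bp
  [131,136): 5 bp
  [136,143): 7 bp
  [143,153): 10 bp
  [153,156): 3 bp
  [156,166): 10 bp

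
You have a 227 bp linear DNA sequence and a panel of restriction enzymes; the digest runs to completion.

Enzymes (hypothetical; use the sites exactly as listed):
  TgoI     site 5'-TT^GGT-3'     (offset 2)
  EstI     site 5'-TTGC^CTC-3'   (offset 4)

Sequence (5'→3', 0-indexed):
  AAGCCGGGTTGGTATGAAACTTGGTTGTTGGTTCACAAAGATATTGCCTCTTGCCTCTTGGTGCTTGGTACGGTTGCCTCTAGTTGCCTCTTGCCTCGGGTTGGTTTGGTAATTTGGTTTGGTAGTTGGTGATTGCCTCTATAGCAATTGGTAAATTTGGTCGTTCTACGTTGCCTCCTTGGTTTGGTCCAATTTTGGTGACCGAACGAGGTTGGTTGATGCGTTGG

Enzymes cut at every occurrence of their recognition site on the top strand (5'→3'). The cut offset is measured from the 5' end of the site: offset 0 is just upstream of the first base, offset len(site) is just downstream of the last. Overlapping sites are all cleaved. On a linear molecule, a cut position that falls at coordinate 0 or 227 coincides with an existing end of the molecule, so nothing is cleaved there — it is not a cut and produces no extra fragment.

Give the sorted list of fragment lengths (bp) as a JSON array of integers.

[5,5,5,5,6,7,7,7,7,7,8,8,9,9,10,10,11,11,12,13,14,16,17,18]

Site scan:
  TgoI (TTGGT, off=2): starts [8, 20, 27, 57, 64, 100, 105, 113, 118, 125, 147, 156, 178, 183, 194, 211] → cuts [10, 22, 29, 59, 66, 102, 107, 115, 120, 127, 149, 158, 180, 185, 196, 213]
  EstI (TTGCCTC, off=4): starts [43, 50, 73, 83, 90, 132, 170] → cuts [47, 54, 77, 87, 94, 136, 174]

Pooled cuts: [10, 22, 29, 47, 54, 59, 66, 77, 87, 94, 102, 107, 115, 120, 127, 136, 149, 158, 174, 180, 185, 196, 213]

Fragment lengths:
  [0,10): 10 bp
  [10,22): 12 bp
  [22,29): 7 bp
  [29,47): 18 bp
  [47,54): 7 bp
  [54,59): 5 bp
  [59,66): 7 bp
  [66,77): 11 bp
  [77,87): 10 bp
  [87,94): 7 bp
  [94,102): 8 bp
  [102,107): 5 bp
  [107,115): 8 bp
  [115,120): 5 bp
  [120,127): 7 bp
  [127,136): 9 bp
  [136,149): 13 bp
  [149,158): 9 bp
  [158,174): 16 bp
  [174,180): 6 bp
  [180,185): 5 bp
  [185,196): 11 bp
  [196,213): 17 bp
  [213,227): 14 bp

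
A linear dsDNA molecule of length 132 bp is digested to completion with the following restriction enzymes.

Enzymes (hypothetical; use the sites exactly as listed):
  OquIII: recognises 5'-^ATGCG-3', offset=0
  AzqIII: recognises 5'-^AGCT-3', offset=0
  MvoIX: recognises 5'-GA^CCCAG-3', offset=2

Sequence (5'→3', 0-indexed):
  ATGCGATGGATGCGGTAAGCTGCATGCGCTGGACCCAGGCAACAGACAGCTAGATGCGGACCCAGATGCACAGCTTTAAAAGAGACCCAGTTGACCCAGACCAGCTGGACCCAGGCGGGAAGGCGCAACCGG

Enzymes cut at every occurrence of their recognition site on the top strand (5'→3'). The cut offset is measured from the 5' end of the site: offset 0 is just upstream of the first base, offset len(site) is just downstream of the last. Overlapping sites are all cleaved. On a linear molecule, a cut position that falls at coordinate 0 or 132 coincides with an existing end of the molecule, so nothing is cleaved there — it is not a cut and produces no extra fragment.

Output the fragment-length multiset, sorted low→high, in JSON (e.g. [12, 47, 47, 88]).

Per-enzyme occurrences:
  OquIII (ATGCG, off=0): starts [0, 9, 23, 53] → cuts [9, 23, 53] (position 0 is a terminus of the linear molecule — no cut)
  AzqIII (AGCT, off=0): starts [17, 47, 71, 102] → cuts [17, 47, 71, 102]
  MvoIX (GACCCAG, off=2): starts [31, 58, 83, 92, 107] → cuts [33, 60, 85, 94, 109]

Pooled cuts: [9, 17, 23, 33, 47, 53, 60, 71, 85, 94, 102, 109]

Fragment lengths:
  [0,9): 9 bp
  [9,17): 8 bp
  [17,23): 6 bp
  [23,33): 10 bp
  [33,47): 14 bp
  [47,53): 6 bp
  [53,60): 7 bp
  [60,71): 11 bp
  [71,85): 14 bp
  [85,94): 9 bp
  [94,102): 8 bp
  [102,109): 7 bp
  [109,132): 23 bp

[6,6,7,7,8,8,9,9,10,11,14,14,23]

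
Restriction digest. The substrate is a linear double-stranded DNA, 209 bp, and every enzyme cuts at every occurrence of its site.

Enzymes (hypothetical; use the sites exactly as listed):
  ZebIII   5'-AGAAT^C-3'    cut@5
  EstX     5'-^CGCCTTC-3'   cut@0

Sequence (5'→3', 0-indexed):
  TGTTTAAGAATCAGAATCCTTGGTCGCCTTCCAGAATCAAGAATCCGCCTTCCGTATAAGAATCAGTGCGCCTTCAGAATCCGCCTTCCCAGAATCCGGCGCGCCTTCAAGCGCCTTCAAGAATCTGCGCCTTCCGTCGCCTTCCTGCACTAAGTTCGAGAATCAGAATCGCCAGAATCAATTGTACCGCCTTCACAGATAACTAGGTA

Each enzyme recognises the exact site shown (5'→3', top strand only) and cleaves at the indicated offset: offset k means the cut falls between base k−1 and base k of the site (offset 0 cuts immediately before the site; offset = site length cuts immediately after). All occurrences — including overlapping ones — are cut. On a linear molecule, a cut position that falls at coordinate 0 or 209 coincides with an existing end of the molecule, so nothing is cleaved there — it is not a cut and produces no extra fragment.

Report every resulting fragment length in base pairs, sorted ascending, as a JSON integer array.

Scan for sites:
  ZebIII (AGAATC, off=5): starts [6, 12, 32, 39, 58, 75, 90, 119, 158, 164, 173] → cuts [11, 17, 37, 44, 63, 80, 95, 124, 163, 169, 178]
  EstX (CGCCTTC, off=0): starts [24, 45, 68, 81, 101, 111, 127, 137, 187] → cuts [24, 45, 68, 81, 101, 111, 127, 137, 187]

All cut coordinates (distinct, sorted): [11, 17, 24, 37, 44, 45, 63, 68, 80, 81, 95, 101, 111, 124, 127, 137, 163, 169, 178, 187]

Fragment lengths:
  [0,11): 11 bp
  [11,17): 6 bp
  [17,24): 7 bp
  [24,37): 13 bp
  [37,44): 7 bp
  [44,45): 1 bp
  [45,63): 18 bp
  [63,68): 5 bp
  [68,80): 12 bp
  [80,81): 1 bp
  [81,95): 14 bp
  [95,101): 6 bp
  [101,111): 10 bp
  [111,124): 13 bp
  [124,127): 3 bp
  [127,137): 10 bp
  [137,163): 26 bp
  [163,169): 6 bp
  [169,178): 9 bp
  [178,187): 9 bp
  [187,209): 22 bp

[1,1,3,5,6,6,6,7,7,9,9,10,10,11,12,13,13,14,18,22,26]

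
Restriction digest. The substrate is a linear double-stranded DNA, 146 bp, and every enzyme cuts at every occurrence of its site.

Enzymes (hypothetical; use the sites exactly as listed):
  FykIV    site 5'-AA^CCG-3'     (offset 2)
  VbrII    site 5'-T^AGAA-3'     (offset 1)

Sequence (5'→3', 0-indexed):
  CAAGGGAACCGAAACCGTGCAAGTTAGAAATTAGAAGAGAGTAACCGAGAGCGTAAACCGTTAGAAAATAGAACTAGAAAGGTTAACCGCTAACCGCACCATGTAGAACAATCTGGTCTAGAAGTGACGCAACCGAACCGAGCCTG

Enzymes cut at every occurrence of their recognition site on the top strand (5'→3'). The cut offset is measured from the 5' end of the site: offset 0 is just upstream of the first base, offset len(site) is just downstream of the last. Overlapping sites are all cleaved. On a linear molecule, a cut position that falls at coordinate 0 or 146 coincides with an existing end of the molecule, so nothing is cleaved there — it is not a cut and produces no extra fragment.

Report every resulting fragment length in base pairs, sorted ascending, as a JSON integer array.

[5,5,6,6,7,7,7,8,9,11,11,11,12,13,13,15]

Scan for sites:
  FykIV AACCG/2: at [6, 12, 42, 55, 84, 91, 130, 135] ⇒ [8, 14, 44, 57, 86, 93, 132, 137]
  VbrII TAGAA/1: at [24, 31, 61, 68, 74, 103, 118] ⇒ [25, 32, 62, 69, 75, 104, 119]

Pooled cuts: [8, 14, 25, 32, 44, 57, 62, 69, 75, 86, 93, 104, 119, 132, 137]

Fragments:
  [0,8): 8 bp
  [8,14): 6 bp
  [14,25): 11 bp
  [25,32): 7 bp
  [32,44): 12 bp
  [44,57): 13 bp
  [57,62): 5 bp
  [62,69): 7 bp
  [69,75): 6 bp
  [75,86): 11 bp
  [86,93): 7 bp
  [93,104): 11 bp
  [104,119): 15 bp
  [119,132): 13 bp
  [132,137): 5 bp
  [137,146): 9 bp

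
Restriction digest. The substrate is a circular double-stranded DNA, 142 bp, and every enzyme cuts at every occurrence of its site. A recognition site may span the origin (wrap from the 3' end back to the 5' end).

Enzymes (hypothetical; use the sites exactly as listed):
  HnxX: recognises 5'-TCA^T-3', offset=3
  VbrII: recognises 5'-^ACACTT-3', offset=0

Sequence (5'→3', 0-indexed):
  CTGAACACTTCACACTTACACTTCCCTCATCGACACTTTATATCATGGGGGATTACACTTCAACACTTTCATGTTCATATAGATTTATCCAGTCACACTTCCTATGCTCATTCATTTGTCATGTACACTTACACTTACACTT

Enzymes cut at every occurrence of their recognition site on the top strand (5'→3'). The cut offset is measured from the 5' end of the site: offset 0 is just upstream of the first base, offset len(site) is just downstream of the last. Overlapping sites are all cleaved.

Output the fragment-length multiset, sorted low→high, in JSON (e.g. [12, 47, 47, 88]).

[3,3,4,6,6,6,6,7,7,8,9,9,10,12,13,16,17]

Per-enzyme occurrences:
  HnxX TCAT/3: at [26, 42, 68, 74, 107, 111, 118] ⇒ [29, 45, 71, 77, 110, 114, 121]
  VbrII ACACTT/0: at [4, 11, 17, 32, 54, 62, 94, 124, 130, 136] ⇒ [4, 11, 17, 32, 54, 62, 94, 124, 130, 136]

All cut coordinates (distinct, sorted): [4, 11, 17, 29, 32, 45, 54, 62, 71, 77, 94, 110, 114, 121, 124, 130, 136]

Fragment lengths:
  4→11: 7 bp
  11→17: 6 bp
  17→29: 12 bp
  29→32: 3 bp
  32→45: 13 bp
  45→54: 9 bp
  54→62: 8 bp
  62→71: 9 bp
  71→77: 6 bp
  77→94: 17 bp
  94→110: 16 bp
  110→114: 4 bp
  114→121: 7 bp
  121→124: 3 bp
  124→130: 6 bp
  130→136: 6 bp
  136→4 (wrap): 142-136+4 = 10 bp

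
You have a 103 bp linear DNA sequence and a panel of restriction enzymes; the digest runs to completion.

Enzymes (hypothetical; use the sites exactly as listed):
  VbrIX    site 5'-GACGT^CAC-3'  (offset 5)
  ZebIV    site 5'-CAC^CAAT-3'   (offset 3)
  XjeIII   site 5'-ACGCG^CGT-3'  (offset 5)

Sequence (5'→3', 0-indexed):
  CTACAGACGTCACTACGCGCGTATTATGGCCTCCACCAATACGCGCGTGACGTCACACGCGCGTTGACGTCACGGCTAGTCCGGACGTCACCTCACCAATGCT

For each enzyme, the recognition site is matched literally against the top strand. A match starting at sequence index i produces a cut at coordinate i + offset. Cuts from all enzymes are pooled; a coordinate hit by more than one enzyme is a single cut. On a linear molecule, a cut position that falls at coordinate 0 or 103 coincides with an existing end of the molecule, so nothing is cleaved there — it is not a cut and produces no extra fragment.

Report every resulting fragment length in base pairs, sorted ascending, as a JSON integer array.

Per-enzyme occurrences:
  VbrIX GACGTCAC/5: at [5, 48, 65, 83] ⇒ [10, 53, 70, 88]
  ZebIV CACCAAT/3: at [33, 93] ⇒ [36, 96]
  XjeIII ACGCGCGT/5: at [14, 40, 56] ⇒ [19, 45, 61]

Pooled cuts: [10, 19, 36, 45, 53, 61, 70, 88, 96]

Fragment lengths:
  [0,10): 10 bp
  [10,19): 9 bp
  [19,36): 17 bp
  [36,45): 9 bp
  [45,53): 8 bp
  [53,61): 8 bp
  [61,70): 9 bp
  [70,88): 18 bp
  [88,96): 8 bp
  [96,103): 7 bp

[7,8,8,8,9,9,9,10,17,18]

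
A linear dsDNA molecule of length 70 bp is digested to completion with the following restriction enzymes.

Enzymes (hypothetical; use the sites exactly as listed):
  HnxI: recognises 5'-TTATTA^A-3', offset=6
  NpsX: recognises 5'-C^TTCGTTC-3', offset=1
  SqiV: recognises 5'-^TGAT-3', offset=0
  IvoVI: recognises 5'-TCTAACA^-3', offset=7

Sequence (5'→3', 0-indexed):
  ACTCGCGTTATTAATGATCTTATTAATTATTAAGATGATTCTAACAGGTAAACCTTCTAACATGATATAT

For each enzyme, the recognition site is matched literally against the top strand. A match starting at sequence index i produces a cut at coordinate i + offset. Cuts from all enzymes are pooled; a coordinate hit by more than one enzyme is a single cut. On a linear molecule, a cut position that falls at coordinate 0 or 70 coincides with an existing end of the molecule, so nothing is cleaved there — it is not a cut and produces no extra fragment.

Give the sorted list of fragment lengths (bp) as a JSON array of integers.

Site scan:
  HnxI (TTATTAA, off=6): starts [7, 19, 26] → cuts [13, 25, 32]
  NpsX (CTTCGTTC, off=1): no sites
  SqiV (TGAT, off=0): starts [14, 35, 62] → cuts [14, 35, 62]
  IvoVI (TCTAACA, off=7): starts [39, 55] → cuts [46, 62]

All cut coordinates (distinct, sorted): [13, 14, 25, 32, 35, 46, 62]

Fragment lengths:
  [0,13): 13 bp
  [13,14): 1 bp
  [14,25): 11 bp
  [25,32): 7 bp
  [32,35): 3 bp
  [35,46): 11 bp
  [46,62): 16 bp
  [62,70): 8 bp

[1,3,7,8,11,11,13,16]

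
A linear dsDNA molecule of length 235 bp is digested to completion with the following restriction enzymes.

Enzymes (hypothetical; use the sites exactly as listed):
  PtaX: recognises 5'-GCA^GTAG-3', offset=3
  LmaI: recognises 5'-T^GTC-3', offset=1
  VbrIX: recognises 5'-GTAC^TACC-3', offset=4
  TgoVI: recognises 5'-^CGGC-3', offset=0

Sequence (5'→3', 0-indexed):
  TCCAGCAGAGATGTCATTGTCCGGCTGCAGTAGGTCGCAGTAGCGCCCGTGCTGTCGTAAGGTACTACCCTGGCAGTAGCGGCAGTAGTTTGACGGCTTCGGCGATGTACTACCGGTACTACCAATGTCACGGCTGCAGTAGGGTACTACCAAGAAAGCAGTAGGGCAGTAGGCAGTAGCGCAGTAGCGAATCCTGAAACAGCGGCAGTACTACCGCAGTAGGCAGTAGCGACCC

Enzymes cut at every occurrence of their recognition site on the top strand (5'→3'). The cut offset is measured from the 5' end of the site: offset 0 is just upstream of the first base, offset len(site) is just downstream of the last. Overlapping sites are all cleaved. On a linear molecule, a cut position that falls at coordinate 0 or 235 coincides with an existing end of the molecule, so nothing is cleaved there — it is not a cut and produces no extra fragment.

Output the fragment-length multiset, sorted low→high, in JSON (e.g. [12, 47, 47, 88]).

[3,4,4,5,6,6,7,7,7,7,8,8,8,8,9,9,9,9,10,10,10,11,12,12,13,14,19]

Scan for sites:
  PtaX GCAGTAG/3: at [26, 36, 72, 81, 135, 157, 165, 172, 180, 215, 222] ⇒ [29, 39, 75, 84, 138, 160, 168, 175, 183, 218, 225]
  LmaI TGTC/1: at [11, 17, 52, 125] ⇒ [12, 18, 53, 126]
  VbrIX GTACTACC/4: at [61, 106, 115, 143, 207] ⇒ [65, 110, 119, 147, 211]
  TgoVI CGGC/0: at [21, 79, 93, 99, 130, 202] ⇒ [21, 79, 93, 99, 130, 202]

Pooled cuts: [12, 18, 21, 29, 39, 53, 65, 75, 79, 84, 93, 99, 110, 119, 126, 130, 138, 147, 160, 168, 175, 183, 202, 211, 218, 225]

Fragment lengths:
  [0,12): 12 bp
  [12,18): 6 bp
  [18,21): 3 bp
  [21,29): 8 bp
  [29,39): 10 bp
  [39,53): 14 bp
  [53,65): 12 bp
  [65,75): 10 bp
  [75,79): 4 bp
  [79,84): 5 bp
  [84,93): 9 bp
  [93,99): 6 bp
  [99,110): 11 bp
  [110,119): 9 bp
  [119,126): 7 bp
  [126,130): 4 bp
  [130,138): 8 bp
  [138,147): 9 bp
  [147,160): 13 bp
  [160,168): 8 bp
  [168,175): 7 bp
  [175,183): 8 bp
  [183,202): 19 bp
  [202,211): 9 bp
  [211,218): 7 bp
  [218,225): 7 bp
  [225,235): 10 bp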